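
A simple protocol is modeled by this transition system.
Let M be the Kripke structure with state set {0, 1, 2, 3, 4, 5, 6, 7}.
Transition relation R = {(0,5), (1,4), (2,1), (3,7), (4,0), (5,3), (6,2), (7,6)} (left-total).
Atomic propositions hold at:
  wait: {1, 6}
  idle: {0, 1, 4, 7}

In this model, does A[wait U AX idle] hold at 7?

No

Sat(AX idle) = {s : every successor in {0, 1, 4, 7}} = {1, 2, 3, 4}
A[wait U AX idle]: least fixpoint, start Z0 = Sat(AX idle) = {1, 2, 3, 4}, add states in Sat(wait) with every successor in Z. Z1 = {1, 2, 3, 4, 6}; fixed.
Sat(A[wait U AX idle]) = {1, 2, 3, 4, 6}
7 ∉ Sat(A[wait U AX idle]) = {1, 2, 3, 4, 6}, so the formula does not hold at 7.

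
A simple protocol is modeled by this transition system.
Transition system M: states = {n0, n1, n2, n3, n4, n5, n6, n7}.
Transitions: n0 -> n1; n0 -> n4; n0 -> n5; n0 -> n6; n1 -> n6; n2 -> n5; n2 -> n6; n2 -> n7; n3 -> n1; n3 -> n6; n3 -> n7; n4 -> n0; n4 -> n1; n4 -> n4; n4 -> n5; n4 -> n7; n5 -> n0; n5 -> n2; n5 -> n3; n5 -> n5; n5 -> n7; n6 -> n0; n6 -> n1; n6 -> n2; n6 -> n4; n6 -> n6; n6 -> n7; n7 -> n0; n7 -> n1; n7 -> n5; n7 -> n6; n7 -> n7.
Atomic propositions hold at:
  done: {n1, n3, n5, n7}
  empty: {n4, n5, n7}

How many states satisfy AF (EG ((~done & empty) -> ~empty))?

Sat(~done) = {n0, n2, n4, n6}
Sat(~done & empty) = {n4}
Sat(~empty) = {n0, n1, n2, n3, n6}
Sat((~done & empty) -> ~empty) = {n0, n1, n2, n3, n5, n6, n7}
EG ((~done & empty) -> ~empty): greatest fixpoint, start Z0 = {n0, n1, n2, n3, n5, n6, n7}, keep only states in Sat with some successor in Z. Already a fixed point.
Sat(EG ((~done & empty) -> ~empty)) = {n0, n1, n2, n3, n5, n6, n7}
AF (EG ((~done & empty) -> ~empty)): least fixpoint, start Z0 = {n0, n1, n2, n3, n5, n6, n7}, add states with every successor in Z. Already a fixed point.
Sat(AF (EG ((~done & empty) -> ~empty))) = {n0, n1, n2, n3, n5, n6, n7}
|Sat(AF (EG ((~done & empty) -> ~empty)))| = |{n0, n1, n2, n3, n5, n6, n7}| = 7.

7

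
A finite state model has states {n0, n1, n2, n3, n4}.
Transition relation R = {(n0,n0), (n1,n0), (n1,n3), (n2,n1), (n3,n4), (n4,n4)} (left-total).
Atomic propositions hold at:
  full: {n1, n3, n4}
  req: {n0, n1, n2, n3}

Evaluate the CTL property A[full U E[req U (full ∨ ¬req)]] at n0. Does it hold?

Sat(¬req) = {n4}
Sat(full ∨ ¬req) = {n1, n3, n4}
E[req U (full ∨ ¬req)]: least fixpoint, start Z0 = Sat((full ∨ ¬req)) = {n1, n3, n4}, add states in Sat(req) with some successor in Z. Z1 = {n1, n2, n3, n4}; fixed.
Sat(E[req U (full ∨ ¬req)]) = {n1, n2, n3, n4}
A[full U E[req U (full ∨ ¬req)]]: least fixpoint, start Z0 = Sat(E[req U (full ∨ ¬req)]) = {n1, n2, n3, n4}, add states in Sat(full) with every successor in Z. Already a fixed point.
Sat(A[full U E[req U (full ∨ ¬req)]]) = {n1, n2, n3, n4}
n0 ∉ Sat(A[full U E[req U (full ∨ ¬req)]]) = {n1, n2, n3, n4}, so the formula does not hold at n0.

No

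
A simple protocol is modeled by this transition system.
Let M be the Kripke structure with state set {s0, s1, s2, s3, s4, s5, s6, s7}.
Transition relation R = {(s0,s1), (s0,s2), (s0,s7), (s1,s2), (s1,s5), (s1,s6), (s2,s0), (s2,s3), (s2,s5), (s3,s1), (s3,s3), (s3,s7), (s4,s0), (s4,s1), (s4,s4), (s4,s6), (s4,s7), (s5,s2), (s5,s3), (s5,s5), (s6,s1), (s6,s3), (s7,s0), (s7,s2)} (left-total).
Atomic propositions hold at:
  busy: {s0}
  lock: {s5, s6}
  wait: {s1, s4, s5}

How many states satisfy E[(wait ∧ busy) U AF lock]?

Sat(wait ∧ busy) = ∅
AF lock: least fixpoint, start Z0 = {s5, s6}, add states with every successor in Z. Already a fixed point.
Sat(AF lock) = {s5, s6}
E[(wait ∧ busy) U AF lock]: least fixpoint, start Z0 = Sat(AF lock) = {s5, s6}, add states in Sat(wait ∧ busy) with some successor in Z. Already a fixed point.
Sat(E[(wait ∧ busy) U AF lock]) = {s5, s6}
|Sat(E[(wait ∧ busy) U AF lock])| = |{s5, s6}| = 2.

2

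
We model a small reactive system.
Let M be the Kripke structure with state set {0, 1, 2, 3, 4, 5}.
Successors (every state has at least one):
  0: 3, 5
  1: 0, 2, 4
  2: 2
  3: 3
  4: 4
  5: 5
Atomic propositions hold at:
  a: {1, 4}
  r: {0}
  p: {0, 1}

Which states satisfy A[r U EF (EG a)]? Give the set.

{1, 4}

EG a: greatest fixpoint, start Z0 = {1, 4}, keep only states in Sat with some successor in Z. Already a fixed point.
Sat(EG a) = {1, 4}
EF (EG a): least fixpoint, start Z0 = {1, 4}, add states with some successor in Z. Already a fixed point.
Sat(EF (EG a)) = {1, 4}
A[r U EF (EG a)]: least fixpoint, start Z0 = Sat(EF (EG a)) = {1, 4}, add states in Sat(r) with every successor in Z. Already a fixed point.
Sat(A[r U EF (EG a)]) = {1, 4}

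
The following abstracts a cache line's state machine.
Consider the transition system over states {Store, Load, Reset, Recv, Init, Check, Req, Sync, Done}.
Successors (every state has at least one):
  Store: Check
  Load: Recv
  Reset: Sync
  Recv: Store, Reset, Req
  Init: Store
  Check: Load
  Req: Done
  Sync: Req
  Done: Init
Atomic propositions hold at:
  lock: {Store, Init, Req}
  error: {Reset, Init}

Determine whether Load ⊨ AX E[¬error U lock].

Yes

Sat(¬error) = {Store, Load, Recv, Check, Req, Sync, Done}
E[¬error U lock]: least fixpoint, start Z0 = Sat(lock) = {Store, Init, Req}, add states in Sat(¬error) with some successor in Z. Z1 = {Store, Recv, Init, Req, Sync, Done}; Z2 = {Store, Load, Recv, Init, Req, Sync, Done}; Z3 = {Store, Load, Recv, Init, Check, Req, Sync, Done}; fixed.
Sat(E[¬error U lock]) = {Store, Load, Recv, Init, Check, Req, Sync, Done}
Sat(AX E[¬error U lock]) = {s : every successor in {Store, Load, Recv, Init, Check, Req, Sync, Done}} = {Store, Load, Reset, Init, Check, Req, Sync, Done}
Load ∈ Sat(AX E[¬error U lock]) = {Store, Load, Reset, Init, Check, Req, Sync, Done}, so the formula holds at Load.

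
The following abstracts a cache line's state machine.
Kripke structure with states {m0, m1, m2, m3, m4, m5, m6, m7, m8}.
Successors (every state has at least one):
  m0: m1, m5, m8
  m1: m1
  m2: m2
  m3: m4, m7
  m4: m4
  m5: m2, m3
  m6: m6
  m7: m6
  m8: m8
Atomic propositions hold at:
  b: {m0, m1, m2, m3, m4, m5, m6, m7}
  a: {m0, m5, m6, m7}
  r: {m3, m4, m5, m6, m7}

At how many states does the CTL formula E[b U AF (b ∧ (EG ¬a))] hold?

6

Sat(¬a) = {m1, m2, m3, m4, m8}
EG ¬a: greatest fixpoint, start Z0 = {m1, m2, m3, m4, m8}, keep only states in Sat with some successor in Z. Already a fixed point.
Sat(EG ¬a) = {m1, m2, m3, m4, m8}
Sat(b ∧ (EG ¬a)) = {m1, m2, m3, m4}
AF (b ∧ (EG ¬a)): least fixpoint, start Z0 = {m1, m2, m3, m4}, add states with every successor in Z. Z1 = {m1, m2, m3, m4, m5}; fixed.
Sat(AF (b ∧ (EG ¬a))) = {m1, m2, m3, m4, m5}
E[b U AF (b ∧ (EG ¬a))]: least fixpoint, start Z0 = Sat(AF (b ∧ (EG ¬a))) = {m1, m2, m3, m4, m5}, add states in Sat(b) with some successor in Z. Z1 = {m0, m1, m2, m3, m4, m5}; fixed.
Sat(E[b U AF (b ∧ (EG ¬a))]) = {m0, m1, m2, m3, m4, m5}
|Sat(E[b U AF (b ∧ (EG ¬a))])| = |{m0, m1, m2, m3, m4, m5}| = 6.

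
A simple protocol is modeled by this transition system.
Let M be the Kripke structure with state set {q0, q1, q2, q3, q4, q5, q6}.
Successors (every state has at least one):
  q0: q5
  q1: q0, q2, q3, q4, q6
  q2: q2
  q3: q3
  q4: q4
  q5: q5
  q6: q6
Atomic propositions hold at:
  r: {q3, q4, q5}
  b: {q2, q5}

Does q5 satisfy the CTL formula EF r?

Yes

EF r: least fixpoint, start Z0 = {q3, q4, q5}, add states with some successor in Z. Z1 = {q0, q1, q3, q4, q5}; fixed.
Sat(EF r) = {q0, q1, q3, q4, q5}
q5 ∈ Sat(EF r) = {q0, q1, q3, q4, q5}, so the formula holds at q5.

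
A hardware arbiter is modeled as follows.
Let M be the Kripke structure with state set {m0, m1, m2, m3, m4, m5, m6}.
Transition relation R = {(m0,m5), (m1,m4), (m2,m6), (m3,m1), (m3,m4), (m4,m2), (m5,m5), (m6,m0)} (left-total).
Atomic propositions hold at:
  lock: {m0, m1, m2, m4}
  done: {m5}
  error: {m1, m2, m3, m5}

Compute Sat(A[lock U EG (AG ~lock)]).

{m0, m5}

Sat(~lock) = {m3, m5, m6}
AG ~lock: greatest fixpoint, start Z0 = {m3, m5, m6}, keep only states in Sat with every successor in Z. Z1 = {m5}; fixed.
Sat(AG ~lock) = {m5}
EG (AG ~lock): greatest fixpoint, start Z0 = {m5}, keep only states in Sat with some successor in Z. Already a fixed point.
Sat(EG (AG ~lock)) = {m5}
A[lock U EG (AG ~lock)]: least fixpoint, start Z0 = Sat(EG (AG ~lock)) = {m5}, add states in Sat(lock) with every successor in Z. Z1 = {m0, m5}; fixed.
Sat(A[lock U EG (AG ~lock)]) = {m0, m5}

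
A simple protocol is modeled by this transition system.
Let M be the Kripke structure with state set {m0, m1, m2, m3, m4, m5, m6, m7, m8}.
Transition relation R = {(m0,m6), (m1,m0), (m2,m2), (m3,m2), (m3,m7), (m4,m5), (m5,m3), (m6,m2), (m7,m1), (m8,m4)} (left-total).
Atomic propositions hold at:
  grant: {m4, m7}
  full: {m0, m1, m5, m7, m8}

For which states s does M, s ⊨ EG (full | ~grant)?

{m0, m1, m2, m3, m5, m6, m7}

Sat(~grant) = {m0, m1, m2, m3, m5, m6, m8}
Sat(full | ~grant) = {m0, m1, m2, m3, m5, m6, m7, m8}
EG (full | ~grant): greatest fixpoint, start Z0 = {m0, m1, m2, m3, m5, m6, m7, m8}, keep only states in Sat with some successor in Z. Z1 = {m0, m1, m2, m3, m5, m6, m7}; fixed.
Sat(EG (full | ~grant)) = {m0, m1, m2, m3, m5, m6, m7}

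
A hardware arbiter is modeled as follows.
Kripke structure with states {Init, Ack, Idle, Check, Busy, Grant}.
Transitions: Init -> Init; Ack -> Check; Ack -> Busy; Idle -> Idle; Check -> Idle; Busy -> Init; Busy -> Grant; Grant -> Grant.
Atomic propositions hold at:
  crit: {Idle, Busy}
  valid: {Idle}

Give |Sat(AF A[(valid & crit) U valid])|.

Sat(valid & crit) = {Idle}
A[(valid & crit) U valid]: least fixpoint, start Z0 = Sat(valid) = {Idle}, add states in Sat(valid & crit) with every successor in Z. Already a fixed point.
Sat(A[(valid & crit) U valid]) = {Idle}
AF A[(valid & crit) U valid]: least fixpoint, start Z0 = {Idle}, add states with every successor in Z. Z1 = {Idle, Check}; fixed.
Sat(AF A[(valid & crit) U valid]) = {Idle, Check}
|Sat(AF A[(valid & crit) U valid])| = |{Idle, Check}| = 2.

2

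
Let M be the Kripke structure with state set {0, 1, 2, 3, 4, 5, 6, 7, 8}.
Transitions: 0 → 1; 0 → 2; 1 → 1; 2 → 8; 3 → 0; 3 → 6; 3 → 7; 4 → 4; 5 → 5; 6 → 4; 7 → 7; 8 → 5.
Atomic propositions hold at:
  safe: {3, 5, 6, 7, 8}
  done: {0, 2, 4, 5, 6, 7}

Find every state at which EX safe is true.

{2, 3, 5, 7, 8}

Sat(EX safe) = {s : some successor in {3, 5, 6, 7, 8}} = {2, 3, 5, 7, 8}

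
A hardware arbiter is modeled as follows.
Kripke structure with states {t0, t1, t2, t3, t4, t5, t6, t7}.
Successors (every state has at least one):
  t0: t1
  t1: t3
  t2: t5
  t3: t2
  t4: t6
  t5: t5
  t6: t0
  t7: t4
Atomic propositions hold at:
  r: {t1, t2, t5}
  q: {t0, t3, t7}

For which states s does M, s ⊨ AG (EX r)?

{t2, t3, t5}

Sat(EX r) = {s : some successor in {t1, t2, t5}} = {t0, t2, t3, t5}
AG (EX r): greatest fixpoint, start Z0 = {t0, t2, t3, t5}, keep only states in Sat with every successor in Z. Z1 = {t2, t3, t5}; fixed.
Sat(AG (EX r)) = {t2, t3, t5}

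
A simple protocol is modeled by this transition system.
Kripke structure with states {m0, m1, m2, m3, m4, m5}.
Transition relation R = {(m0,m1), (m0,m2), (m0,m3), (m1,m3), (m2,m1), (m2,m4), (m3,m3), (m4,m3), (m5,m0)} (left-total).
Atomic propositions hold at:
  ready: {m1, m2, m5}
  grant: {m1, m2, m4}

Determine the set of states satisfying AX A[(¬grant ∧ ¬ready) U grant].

{m2}

Sat(¬grant) = {m0, m3, m5}
Sat(¬ready) = {m0, m3, m4}
Sat(¬grant ∧ ¬ready) = {m0, m3}
A[(¬grant ∧ ¬ready) U grant]: least fixpoint, start Z0 = Sat(grant) = {m1, m2, m4}, add states in Sat(¬grant ∧ ¬ready) with every successor in Z. Already a fixed point.
Sat(A[(¬grant ∧ ¬ready) U grant]) = {m1, m2, m4}
Sat(AX A[(¬grant ∧ ¬ready) U grant]) = {s : every successor in {m1, m2, m4}} = {m2}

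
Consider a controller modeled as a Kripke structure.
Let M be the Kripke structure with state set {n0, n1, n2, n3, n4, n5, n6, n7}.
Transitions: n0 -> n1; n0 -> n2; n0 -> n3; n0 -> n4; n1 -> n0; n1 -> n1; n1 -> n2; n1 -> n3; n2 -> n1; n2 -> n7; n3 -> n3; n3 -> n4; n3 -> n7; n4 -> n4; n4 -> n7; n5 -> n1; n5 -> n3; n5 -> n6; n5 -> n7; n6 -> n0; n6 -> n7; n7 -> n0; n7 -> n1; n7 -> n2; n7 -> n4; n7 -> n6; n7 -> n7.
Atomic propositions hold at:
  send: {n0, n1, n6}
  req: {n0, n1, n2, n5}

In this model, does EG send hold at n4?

EG send: greatest fixpoint, start Z0 = {n0, n1, n6}, keep only states in Sat with some successor in Z. Already a fixed point.
Sat(EG send) = {n0, n1, n6}
n4 ∉ Sat(EG send) = {n0, n1, n6}, so the formula does not hold at n4.

No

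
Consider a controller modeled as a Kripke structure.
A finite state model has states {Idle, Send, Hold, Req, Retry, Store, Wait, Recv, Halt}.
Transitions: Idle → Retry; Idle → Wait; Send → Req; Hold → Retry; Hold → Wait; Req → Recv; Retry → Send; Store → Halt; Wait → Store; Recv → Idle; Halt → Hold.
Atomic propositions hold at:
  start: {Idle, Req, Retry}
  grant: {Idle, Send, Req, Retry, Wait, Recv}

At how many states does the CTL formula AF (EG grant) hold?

EG grant: greatest fixpoint, start Z0 = {Idle, Send, Req, Retry, Wait, Recv}, keep only states in Sat with some successor in Z. Z1 = {Idle, Send, Req, Retry, Recv}; fixed.
Sat(EG grant) = {Idle, Send, Req, Retry, Recv}
AF (EG grant): least fixpoint, start Z0 = {Idle, Send, Req, Retry, Recv}, add states with every successor in Z. Already a fixed point.
Sat(AF (EG grant)) = {Idle, Send, Req, Retry, Recv}
|Sat(AF (EG grant))| = |{Idle, Send, Req, Retry, Recv}| = 5.

5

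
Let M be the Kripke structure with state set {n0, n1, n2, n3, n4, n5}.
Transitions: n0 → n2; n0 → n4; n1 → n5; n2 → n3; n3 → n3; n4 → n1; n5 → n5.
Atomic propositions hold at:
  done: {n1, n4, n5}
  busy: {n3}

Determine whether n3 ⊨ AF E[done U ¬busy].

Sat(¬busy) = {n0, n1, n2, n4, n5}
E[done U ¬busy]: least fixpoint, start Z0 = Sat(¬busy) = {n0, n1, n2, n4, n5}, add states in Sat(done) with some successor in Z. Already a fixed point.
Sat(E[done U ¬busy]) = {n0, n1, n2, n4, n5}
AF E[done U ¬busy]: least fixpoint, start Z0 = {n0, n1, n2, n4, n5}, add states with every successor in Z. Already a fixed point.
Sat(AF E[done U ¬busy]) = {n0, n1, n2, n4, n5}
n3 ∉ Sat(AF E[done U ¬busy]) = {n0, n1, n2, n4, n5}, so the formula does not hold at n3.

No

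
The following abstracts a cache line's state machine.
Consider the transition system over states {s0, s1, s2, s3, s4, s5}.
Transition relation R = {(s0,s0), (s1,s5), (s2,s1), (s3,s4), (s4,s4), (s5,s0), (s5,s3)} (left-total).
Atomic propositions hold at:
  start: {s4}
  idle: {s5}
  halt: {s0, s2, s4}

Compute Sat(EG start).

EG start: greatest fixpoint, start Z0 = {s4}, keep only states in Sat with some successor in Z. Already a fixed point.
Sat(EG start) = {s4}

{s4}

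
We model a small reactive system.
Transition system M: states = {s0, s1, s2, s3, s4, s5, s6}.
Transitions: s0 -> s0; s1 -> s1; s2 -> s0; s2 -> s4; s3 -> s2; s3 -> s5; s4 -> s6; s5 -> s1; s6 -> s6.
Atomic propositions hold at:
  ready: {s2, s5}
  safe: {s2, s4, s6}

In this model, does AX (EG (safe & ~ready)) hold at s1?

No

Sat(~ready) = {s0, s1, s3, s4, s6}
Sat(safe & ~ready) = {s4, s6}
EG (safe & ~ready): greatest fixpoint, start Z0 = {s4, s6}, keep only states in Sat with some successor in Z. Already a fixed point.
Sat(EG (safe & ~ready)) = {s4, s6}
Sat(AX (EG (safe & ~ready))) = {s : every successor in {s4, s6}} = {s4, s6}
s1 ∉ Sat(AX (EG (safe & ~ready))) = {s4, s6}, so the formula does not hold at s1.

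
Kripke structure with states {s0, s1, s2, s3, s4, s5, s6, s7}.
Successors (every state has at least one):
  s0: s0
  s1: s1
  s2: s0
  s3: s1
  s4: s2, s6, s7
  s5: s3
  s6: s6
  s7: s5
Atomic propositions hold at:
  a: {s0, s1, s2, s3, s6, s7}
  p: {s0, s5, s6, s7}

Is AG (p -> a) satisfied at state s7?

Sat(p -> a) = {s0, s1, s2, s3, s4, s6, s7}
AG (p -> a): greatest fixpoint, start Z0 = {s0, s1, s2, s3, s4, s6, s7}, keep only states in Sat with every successor in Z. Z1 = {s0, s1, s2, s3, s4, s6}; Z2 = {s0, s1, s2, s3, s6}; fixed.
Sat(AG (p -> a)) = {s0, s1, s2, s3, s6}
s7 ∉ Sat(AG (p -> a)) = {s0, s1, s2, s3, s6}, so the formula does not hold at s7.

No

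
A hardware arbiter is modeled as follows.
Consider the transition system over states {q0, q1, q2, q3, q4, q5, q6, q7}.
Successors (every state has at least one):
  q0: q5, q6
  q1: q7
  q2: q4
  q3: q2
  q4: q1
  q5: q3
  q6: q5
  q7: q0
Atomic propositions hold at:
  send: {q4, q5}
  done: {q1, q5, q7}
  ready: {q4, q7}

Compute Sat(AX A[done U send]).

A[done U send]: least fixpoint, start Z0 = Sat(send) = {q4, q5}, add states in Sat(done) with every successor in Z. Already a fixed point.
Sat(A[done U send]) = {q4, q5}
Sat(AX A[done U send]) = {s : every successor in {q4, q5}} = {q2, q6}

{q2, q6}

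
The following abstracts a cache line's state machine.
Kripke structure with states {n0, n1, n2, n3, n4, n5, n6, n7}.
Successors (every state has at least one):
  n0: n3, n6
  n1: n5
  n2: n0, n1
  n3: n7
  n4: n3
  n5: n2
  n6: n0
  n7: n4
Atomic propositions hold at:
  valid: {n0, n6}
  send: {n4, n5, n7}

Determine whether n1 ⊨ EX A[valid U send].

A[valid U send]: least fixpoint, start Z0 = Sat(send) = {n4, n5, n7}, add states in Sat(valid) with every successor in Z. Already a fixed point.
Sat(A[valid U send]) = {n4, n5, n7}
Sat(EX A[valid U send]) = {s : some successor in {n4, n5, n7}} = {n1, n3, n7}
n1 ∈ Sat(EX A[valid U send]) = {n1, n3, n7}, so the formula holds at n1.

Yes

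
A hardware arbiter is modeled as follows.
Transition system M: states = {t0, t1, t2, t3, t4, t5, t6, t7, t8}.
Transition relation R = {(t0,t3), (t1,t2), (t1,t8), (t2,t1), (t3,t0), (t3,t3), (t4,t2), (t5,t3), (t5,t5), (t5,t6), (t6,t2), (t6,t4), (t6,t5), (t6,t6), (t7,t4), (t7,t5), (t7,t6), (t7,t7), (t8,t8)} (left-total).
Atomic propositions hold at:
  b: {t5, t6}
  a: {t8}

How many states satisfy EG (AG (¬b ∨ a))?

6

Sat(¬b) = {t0, t1, t2, t3, t4, t7, t8}
Sat(¬b ∨ a) = {t0, t1, t2, t3, t4, t7, t8}
AG (¬b ∨ a): greatest fixpoint, start Z0 = {t0, t1, t2, t3, t4, t7, t8}, keep only states in Sat with every successor in Z. Z1 = {t0, t1, t2, t3, t4, t8}; fixed.
Sat(AG (¬b ∨ a)) = {t0, t1, t2, t3, t4, t8}
EG (AG (¬b ∨ a)): greatest fixpoint, start Z0 = {t0, t1, t2, t3, t4, t8}, keep only states in Sat with some successor in Z. Already a fixed point.
Sat(EG (AG (¬b ∨ a))) = {t0, t1, t2, t3, t4, t8}
|Sat(EG (AG (¬b ∨ a)))| = |{t0, t1, t2, t3, t4, t8}| = 6.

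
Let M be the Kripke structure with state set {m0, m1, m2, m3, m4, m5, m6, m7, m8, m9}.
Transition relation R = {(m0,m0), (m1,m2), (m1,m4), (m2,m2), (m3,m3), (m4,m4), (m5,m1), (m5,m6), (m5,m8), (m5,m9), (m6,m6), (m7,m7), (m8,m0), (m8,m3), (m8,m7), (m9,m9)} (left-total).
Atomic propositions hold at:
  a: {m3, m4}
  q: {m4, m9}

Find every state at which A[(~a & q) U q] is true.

{m4, m9}

Sat(~a) = {m0, m1, m2, m5, m6, m7, m8, m9}
Sat(~a & q) = {m9}
A[(~a & q) U q]: least fixpoint, start Z0 = Sat(q) = {m4, m9}, add states in Sat(~a & q) with every successor in Z. Already a fixed point.
Sat(A[(~a & q) U q]) = {m4, m9}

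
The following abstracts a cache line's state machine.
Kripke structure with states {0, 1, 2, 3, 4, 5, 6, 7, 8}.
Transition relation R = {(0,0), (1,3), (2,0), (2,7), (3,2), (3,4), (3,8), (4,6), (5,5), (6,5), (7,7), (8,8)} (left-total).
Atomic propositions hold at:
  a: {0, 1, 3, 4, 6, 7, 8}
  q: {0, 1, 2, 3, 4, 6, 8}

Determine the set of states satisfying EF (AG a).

{0, 1, 2, 3, 7, 8}

AG a: greatest fixpoint, start Z0 = {0, 1, 3, 4, 6, 7, 8}, keep only states in Sat with every successor in Z. Z1 = {0, 1, 4, 7, 8}; Z2 = {0, 7, 8}; fixed.
Sat(AG a) = {0, 7, 8}
EF (AG a): least fixpoint, start Z0 = {0, 7, 8}, add states with some successor in Z. Z1 = {0, 2, 3, 7, 8}; Z2 = {0, 1, 2, 3, 7, 8}; fixed.
Sat(EF (AG a)) = {0, 1, 2, 3, 7, 8}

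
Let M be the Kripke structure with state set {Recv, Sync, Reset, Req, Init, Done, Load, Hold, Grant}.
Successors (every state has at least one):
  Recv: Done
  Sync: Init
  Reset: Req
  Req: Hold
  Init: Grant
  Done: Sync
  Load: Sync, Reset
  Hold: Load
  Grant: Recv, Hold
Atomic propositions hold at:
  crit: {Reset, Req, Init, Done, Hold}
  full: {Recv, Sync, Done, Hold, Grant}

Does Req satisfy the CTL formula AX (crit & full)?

Sat(crit & full) = {Done, Hold}
Sat(AX (crit & full)) = {s : every successor in {Done, Hold}} = {Recv, Req}
Req ∈ Sat(AX (crit & full)) = {Recv, Req}, so the formula holds at Req.

Yes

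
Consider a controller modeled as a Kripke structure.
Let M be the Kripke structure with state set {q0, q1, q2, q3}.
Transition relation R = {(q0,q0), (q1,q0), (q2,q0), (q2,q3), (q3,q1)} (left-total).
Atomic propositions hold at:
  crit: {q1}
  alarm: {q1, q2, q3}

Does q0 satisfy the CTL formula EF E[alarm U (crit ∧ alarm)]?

No

Sat(crit ∧ alarm) = {q1}
E[alarm U (crit ∧ alarm)]: least fixpoint, start Z0 = Sat((crit ∧ alarm)) = {q1}, add states in Sat(alarm) with some successor in Z. Z1 = {q1, q3}; Z2 = {q1, q2, q3}; fixed.
Sat(E[alarm U (crit ∧ alarm)]) = {q1, q2, q3}
EF E[alarm U (crit ∧ alarm)]: least fixpoint, start Z0 = {q1, q2, q3}, add states with some successor in Z. Already a fixed point.
Sat(EF E[alarm U (crit ∧ alarm)]) = {q1, q2, q3}
q0 ∉ Sat(EF E[alarm U (crit ∧ alarm)]) = {q1, q2, q3}, so the formula does not hold at q0.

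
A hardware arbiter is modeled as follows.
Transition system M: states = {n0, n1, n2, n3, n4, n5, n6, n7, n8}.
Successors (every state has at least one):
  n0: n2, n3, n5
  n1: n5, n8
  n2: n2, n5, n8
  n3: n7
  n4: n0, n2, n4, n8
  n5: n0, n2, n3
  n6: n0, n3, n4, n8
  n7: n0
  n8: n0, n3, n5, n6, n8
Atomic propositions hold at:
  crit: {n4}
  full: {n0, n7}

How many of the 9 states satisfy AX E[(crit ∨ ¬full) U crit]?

Sat(¬full) = {n1, n2, n3, n4, n5, n6, n8}
Sat(crit ∨ ¬full) = {n1, n2, n3, n4, n5, n6, n8}
E[(crit ∨ ¬full) U crit]: least fixpoint, start Z0 = Sat(crit) = {n4}, add states in Sat(crit ∨ ¬full) with some successor in Z. Z1 = {n4, n6}; Z2 = {n4, n6, n8}; Z3 = {n1, n2, n4, n6, n8}; Z4 = {n1, n2, n4, n5, n6, n8}; fixed.
Sat(E[(crit ∨ ¬full) U crit]) = {n1, n2, n4, n5, n6, n8}
Sat(AX E[(crit ∨ ¬full) U crit]) = {s : every successor in {n1, n2, n4, n5, n6, n8}} = {n1, n2}
|Sat(AX E[(crit ∨ ¬full) U crit])| = |{n1, n2}| = 2.

2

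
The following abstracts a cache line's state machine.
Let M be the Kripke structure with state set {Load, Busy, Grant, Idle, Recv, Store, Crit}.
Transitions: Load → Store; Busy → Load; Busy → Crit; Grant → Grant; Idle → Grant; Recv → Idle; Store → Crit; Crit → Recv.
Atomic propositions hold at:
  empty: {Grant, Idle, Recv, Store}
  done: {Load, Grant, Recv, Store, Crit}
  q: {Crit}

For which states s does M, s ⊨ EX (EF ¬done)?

{Load, Busy, Recv, Store, Crit}

Sat(¬done) = {Busy, Idle}
EF ¬done: least fixpoint, start Z0 = {Busy, Idle}, add states with some successor in Z. Z1 = {Busy, Idle, Recv}; Z2 = {Busy, Idle, Recv, Crit}; Z3 = {Busy, Idle, Recv, Store, Crit}; Z4 = {Load, Busy, Idle, Recv, Store, Crit}; fixed.
Sat(EF ¬done) = {Load, Busy, Idle, Recv, Store, Crit}
Sat(EX (EF ¬done)) = {s : some successor in {Load, Busy, Idle, Recv, Store, Crit}} = {Load, Busy, Recv, Store, Crit}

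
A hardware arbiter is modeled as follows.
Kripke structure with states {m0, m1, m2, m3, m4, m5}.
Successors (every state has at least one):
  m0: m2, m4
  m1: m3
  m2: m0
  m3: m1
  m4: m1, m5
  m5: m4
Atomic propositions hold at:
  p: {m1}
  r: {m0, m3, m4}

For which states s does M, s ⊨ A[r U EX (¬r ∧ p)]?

{m3, m4}

Sat(¬r) = {m1, m2, m5}
Sat(¬r ∧ p) = {m1}
Sat(EX (¬r ∧ p)) = {s : some successor in {m1}} = {m3, m4}
A[r U EX (¬r ∧ p)]: least fixpoint, start Z0 = Sat(EX (¬r ∧ p)) = {m3, m4}, add states in Sat(r) with every successor in Z. Already a fixed point.
Sat(A[r U EX (¬r ∧ p)]) = {m3, m4}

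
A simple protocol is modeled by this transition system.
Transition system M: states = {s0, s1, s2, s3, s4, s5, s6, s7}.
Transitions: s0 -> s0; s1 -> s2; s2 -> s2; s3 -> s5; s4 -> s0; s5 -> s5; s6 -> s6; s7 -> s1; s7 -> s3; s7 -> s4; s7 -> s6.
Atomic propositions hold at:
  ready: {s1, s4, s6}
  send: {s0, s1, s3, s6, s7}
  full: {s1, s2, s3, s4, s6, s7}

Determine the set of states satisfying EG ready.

EG ready: greatest fixpoint, start Z0 = {s1, s4, s6}, keep only states in Sat with some successor in Z. Z1 = {s6}; fixed.
Sat(EG ready) = {s6}

{s6}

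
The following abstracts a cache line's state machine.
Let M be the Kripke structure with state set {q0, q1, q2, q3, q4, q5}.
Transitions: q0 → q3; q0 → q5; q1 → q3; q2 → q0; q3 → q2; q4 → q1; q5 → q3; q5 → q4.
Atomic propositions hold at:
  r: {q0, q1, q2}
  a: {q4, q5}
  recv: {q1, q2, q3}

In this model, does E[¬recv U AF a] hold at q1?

No

Sat(¬recv) = {q0, q4, q5}
AF a: least fixpoint, start Z0 = {q4, q5}, add states with every successor in Z. Already a fixed point.
Sat(AF a) = {q4, q5}
E[¬recv U AF a]: least fixpoint, start Z0 = Sat(AF a) = {q4, q5}, add states in Sat(¬recv) with some successor in Z. Z1 = {q0, q4, q5}; fixed.
Sat(E[¬recv U AF a]) = {q0, q4, q5}
q1 ∉ Sat(E[¬recv U AF a]) = {q0, q4, q5}, so the formula does not hold at q1.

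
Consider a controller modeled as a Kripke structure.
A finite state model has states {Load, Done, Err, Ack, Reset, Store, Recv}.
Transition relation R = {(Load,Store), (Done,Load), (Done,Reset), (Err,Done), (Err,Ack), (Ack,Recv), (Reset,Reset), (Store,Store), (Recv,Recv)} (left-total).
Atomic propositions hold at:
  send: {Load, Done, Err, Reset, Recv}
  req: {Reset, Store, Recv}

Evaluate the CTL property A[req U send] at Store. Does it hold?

A[req U send]: least fixpoint, start Z0 = Sat(send) = {Load, Done, Err, Reset, Recv}, add states in Sat(req) with every successor in Z. Already a fixed point.
Sat(A[req U send]) = {Load, Done, Err, Reset, Recv}
Store ∉ Sat(A[req U send]) = {Load, Done, Err, Reset, Recv}, so the formula does not hold at Store.

No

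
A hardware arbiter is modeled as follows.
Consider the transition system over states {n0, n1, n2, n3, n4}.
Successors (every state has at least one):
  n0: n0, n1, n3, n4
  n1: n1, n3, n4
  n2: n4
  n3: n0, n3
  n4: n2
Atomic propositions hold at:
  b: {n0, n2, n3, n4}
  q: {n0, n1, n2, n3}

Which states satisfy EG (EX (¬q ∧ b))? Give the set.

Sat(¬q) = {n4}
Sat(¬q ∧ b) = {n4}
Sat(EX (¬q ∧ b)) = {s : some successor in {n4}} = {n0, n1, n2}
EG (EX (¬q ∧ b)): greatest fixpoint, start Z0 = {n0, n1, n2}, keep only states in Sat with some successor in Z. Z1 = {n0, n1}; fixed.
Sat(EG (EX (¬q ∧ b))) = {n0, n1}

{n0, n1}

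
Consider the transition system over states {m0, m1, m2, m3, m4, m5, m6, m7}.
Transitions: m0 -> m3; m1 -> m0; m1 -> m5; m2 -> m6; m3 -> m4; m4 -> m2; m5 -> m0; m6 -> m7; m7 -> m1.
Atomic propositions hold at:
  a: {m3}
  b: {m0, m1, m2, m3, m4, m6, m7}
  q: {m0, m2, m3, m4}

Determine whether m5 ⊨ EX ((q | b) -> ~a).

Yes

Sat(q | b) = {m0, m1, m2, m3, m4, m6, m7}
Sat(~a) = {m0, m1, m2, m4, m5, m6, m7}
Sat((q | b) -> ~a) = {m0, m1, m2, m4, m5, m6, m7}
Sat(EX ((q | b) -> ~a)) = {s : some successor in {m0, m1, m2, m4, m5, m6, m7}} = {m1, m2, m3, m4, m5, m6, m7}
m5 ∈ Sat(EX ((q | b) -> ~a)) = {m1, m2, m3, m4, m5, m6, m7}, so the formula holds at m5.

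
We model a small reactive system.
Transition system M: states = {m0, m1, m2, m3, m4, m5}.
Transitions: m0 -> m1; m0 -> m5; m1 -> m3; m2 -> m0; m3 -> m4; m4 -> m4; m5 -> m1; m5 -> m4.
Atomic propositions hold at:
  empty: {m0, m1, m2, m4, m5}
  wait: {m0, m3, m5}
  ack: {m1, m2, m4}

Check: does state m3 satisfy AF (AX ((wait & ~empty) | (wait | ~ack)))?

No

Sat(~empty) = {m3}
Sat(wait & ~empty) = {m3}
Sat(~ack) = {m0, m3, m5}
Sat(wait | ~ack) = {m0, m3, m5}
Sat((wait & ~empty) | (wait | ~ack)) = {m0, m3, m5}
Sat(AX ((wait & ~empty) | (wait | ~ack))) = {s : every successor in {m0, m3, m5}} = {m1, m2}
AF (AX ((wait & ~empty) | (wait | ~ack))): least fixpoint, start Z0 = {m1, m2}, add states with every successor in Z. Already a fixed point.
Sat(AF (AX ((wait & ~empty) | (wait | ~ack)))) = {m1, m2}
m3 ∉ Sat(AF (AX ((wait & ~empty) | (wait | ~ack)))) = {m1, m2}, so the formula does not hold at m3.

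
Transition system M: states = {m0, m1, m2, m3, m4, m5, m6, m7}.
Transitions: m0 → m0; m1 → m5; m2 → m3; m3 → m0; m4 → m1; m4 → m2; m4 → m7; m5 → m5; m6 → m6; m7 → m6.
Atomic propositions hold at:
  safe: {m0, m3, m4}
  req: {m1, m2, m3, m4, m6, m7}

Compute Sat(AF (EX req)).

Sat(EX req) = {s : some successor in {m1, m2, m3, m4, m6, m7}} = {m2, m4, m6, m7}
AF (EX req): least fixpoint, start Z0 = {m2, m4, m6, m7}, add states with every successor in Z. Already a fixed point.
Sat(AF (EX req)) = {m2, m4, m6, m7}

{m2, m4, m6, m7}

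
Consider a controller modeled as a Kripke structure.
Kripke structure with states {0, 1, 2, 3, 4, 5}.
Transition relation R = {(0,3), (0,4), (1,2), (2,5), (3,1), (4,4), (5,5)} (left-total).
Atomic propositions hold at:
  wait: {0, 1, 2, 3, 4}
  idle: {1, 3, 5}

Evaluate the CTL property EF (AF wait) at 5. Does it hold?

AF wait: least fixpoint, start Z0 = {0, 1, 2, 3, 4}, add states with every successor in Z. Already a fixed point.
Sat(AF wait) = {0, 1, 2, 3, 4}
EF (AF wait): least fixpoint, start Z0 = {0, 1, 2, 3, 4}, add states with some successor in Z. Already a fixed point.
Sat(EF (AF wait)) = {0, 1, 2, 3, 4}
5 ∉ Sat(EF (AF wait)) = {0, 1, 2, 3, 4}, so the formula does not hold at 5.

No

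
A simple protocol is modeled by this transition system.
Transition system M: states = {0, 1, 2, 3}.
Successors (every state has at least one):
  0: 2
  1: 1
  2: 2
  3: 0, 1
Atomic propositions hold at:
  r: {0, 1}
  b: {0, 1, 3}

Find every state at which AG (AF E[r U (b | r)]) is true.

{1}

Sat(b | r) = {0, 1, 3}
E[r U (b | r)]: least fixpoint, start Z0 = Sat((b | r)) = {0, 1, 3}, add states in Sat(r) with some successor in Z. Already a fixed point.
Sat(E[r U (b | r)]) = {0, 1, 3}
AF E[r U (b | r)]: least fixpoint, start Z0 = {0, 1, 3}, add states with every successor in Z. Already a fixed point.
Sat(AF E[r U (b | r)]) = {0, 1, 3}
AG (AF E[r U (b | r)]): greatest fixpoint, start Z0 = {0, 1, 3}, keep only states in Sat with every successor in Z. Z1 = {1, 3}; Z2 = {1}; fixed.
Sat(AG (AF E[r U (b | r)])) = {1}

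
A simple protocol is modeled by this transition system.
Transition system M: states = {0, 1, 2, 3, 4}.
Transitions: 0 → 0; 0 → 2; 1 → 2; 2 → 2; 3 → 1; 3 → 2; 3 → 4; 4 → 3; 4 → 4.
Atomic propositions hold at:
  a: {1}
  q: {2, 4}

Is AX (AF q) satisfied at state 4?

Yes

AF q: least fixpoint, start Z0 = {2, 4}, add states with every successor in Z. Z1 = {1, 2, 4}; Z2 = {1, 2, 3, 4}; fixed.
Sat(AF q) = {1, 2, 3, 4}
Sat(AX (AF q)) = {s : every successor in {1, 2, 3, 4}} = {1, 2, 3, 4}
4 ∈ Sat(AX (AF q)) = {1, 2, 3, 4}, so the formula holds at 4.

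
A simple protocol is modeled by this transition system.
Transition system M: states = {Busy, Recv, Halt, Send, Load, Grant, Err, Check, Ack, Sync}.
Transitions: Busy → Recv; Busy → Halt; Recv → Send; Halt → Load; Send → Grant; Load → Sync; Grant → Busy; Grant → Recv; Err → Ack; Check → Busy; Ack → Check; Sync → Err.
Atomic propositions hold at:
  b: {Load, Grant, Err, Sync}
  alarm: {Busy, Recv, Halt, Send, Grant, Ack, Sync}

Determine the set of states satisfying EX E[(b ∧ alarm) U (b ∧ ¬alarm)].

Sat(b ∧ alarm) = {Grant, Sync}
Sat(¬alarm) = {Load, Err, Check}
Sat(b ∧ ¬alarm) = {Load, Err}
E[(b ∧ alarm) U (b ∧ ¬alarm)]: least fixpoint, start Z0 = Sat((b ∧ ¬alarm)) = {Load, Err}, add states in Sat(b ∧ alarm) with some successor in Z. Z1 = {Load, Err, Sync}; fixed.
Sat(E[(b ∧ alarm) U (b ∧ ¬alarm)]) = {Load, Err, Sync}
Sat(EX E[(b ∧ alarm) U (b ∧ ¬alarm)]) = {s : some successor in {Load, Err, Sync}} = {Halt, Load, Sync}

{Halt, Load, Sync}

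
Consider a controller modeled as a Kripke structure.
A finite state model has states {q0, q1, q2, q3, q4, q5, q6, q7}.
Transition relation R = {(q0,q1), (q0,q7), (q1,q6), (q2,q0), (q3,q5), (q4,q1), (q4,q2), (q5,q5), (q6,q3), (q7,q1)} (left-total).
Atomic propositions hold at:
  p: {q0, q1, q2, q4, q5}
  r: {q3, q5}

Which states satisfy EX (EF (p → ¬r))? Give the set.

Sat(¬r) = {q0, q1, q2, q4, q6, q7}
Sat(p → ¬r) = {q0, q1, q2, q3, q4, q6, q7}
EF (p → ¬r): least fixpoint, start Z0 = {q0, q1, q2, q3, q4, q6, q7}, add states with some successor in Z. Already a fixed point.
Sat(EF (p → ¬r)) = {q0, q1, q2, q3, q4, q6, q7}
Sat(EX (EF (p → ¬r))) = {s : some successor in {q0, q1, q2, q3, q4, q6, q7}} = {q0, q1, q2, q4, q6, q7}

{q0, q1, q2, q4, q6, q7}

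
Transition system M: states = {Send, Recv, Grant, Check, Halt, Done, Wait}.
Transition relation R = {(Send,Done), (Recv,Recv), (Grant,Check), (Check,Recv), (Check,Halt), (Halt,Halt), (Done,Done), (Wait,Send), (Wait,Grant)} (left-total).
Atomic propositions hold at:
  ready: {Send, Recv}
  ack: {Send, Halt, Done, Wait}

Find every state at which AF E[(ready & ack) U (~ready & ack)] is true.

{Send, Halt, Done, Wait}

Sat(ready & ack) = {Send}
Sat(~ready) = {Grant, Check, Halt, Done, Wait}
Sat(~ready & ack) = {Halt, Done, Wait}
E[(ready & ack) U (~ready & ack)]: least fixpoint, start Z0 = Sat((~ready & ack)) = {Halt, Done, Wait}, add states in Sat(ready & ack) with some successor in Z. Z1 = {Send, Halt, Done, Wait}; fixed.
Sat(E[(ready & ack) U (~ready & ack)]) = {Send, Halt, Done, Wait}
AF E[(ready & ack) U (~ready & ack)]: least fixpoint, start Z0 = {Send, Halt, Done, Wait}, add states with every successor in Z. Already a fixed point.
Sat(AF E[(ready & ack) U (~ready & ack)]) = {Send, Halt, Done, Wait}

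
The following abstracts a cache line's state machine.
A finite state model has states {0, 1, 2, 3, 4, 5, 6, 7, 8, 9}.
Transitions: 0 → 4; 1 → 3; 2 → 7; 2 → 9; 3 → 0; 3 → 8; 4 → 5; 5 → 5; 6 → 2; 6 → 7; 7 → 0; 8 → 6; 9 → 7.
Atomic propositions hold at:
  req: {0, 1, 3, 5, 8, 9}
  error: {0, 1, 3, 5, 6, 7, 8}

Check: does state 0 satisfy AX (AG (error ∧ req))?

Sat(error ∧ req) = {0, 1, 3, 5, 8}
AG (error ∧ req): greatest fixpoint, start Z0 = {0, 1, 3, 5, 8}, keep only states in Sat with every successor in Z. Z1 = {1, 3, 5}; Z2 = {1, 5}; Z3 = {5}; fixed.
Sat(AG (error ∧ req)) = {5}
Sat(AX (AG (error ∧ req))) = {s : every successor in {5}} = {4, 5}
0 ∉ Sat(AX (AG (error ∧ req))) = {4, 5}, so the formula does not hold at 0.

No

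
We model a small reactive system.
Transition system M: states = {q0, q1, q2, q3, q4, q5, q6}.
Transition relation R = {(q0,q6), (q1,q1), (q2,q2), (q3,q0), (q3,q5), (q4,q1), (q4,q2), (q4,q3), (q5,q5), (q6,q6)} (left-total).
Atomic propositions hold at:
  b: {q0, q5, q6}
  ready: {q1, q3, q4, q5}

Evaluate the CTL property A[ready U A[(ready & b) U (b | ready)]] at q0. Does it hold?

Yes

Sat(ready & b) = {q5}
Sat(b | ready) = {q0, q1, q3, q4, q5, q6}
A[(ready & b) U (b | ready)]: least fixpoint, start Z0 = Sat((b | ready)) = {q0, q1, q3, q4, q5, q6}, add states in Sat(ready & b) with every successor in Z. Already a fixed point.
Sat(A[(ready & b) U (b | ready)]) = {q0, q1, q3, q4, q5, q6}
A[ready U A[(ready & b) U (b | ready)]]: least fixpoint, start Z0 = Sat(A[(ready & b) U (b | ready)]) = {q0, q1, q3, q4, q5, q6}, add states in Sat(ready) with every successor in Z. Already a fixed point.
Sat(A[ready U A[(ready & b) U (b | ready)]]) = {q0, q1, q3, q4, q5, q6}
q0 ∈ Sat(A[ready U A[(ready & b) U (b | ready)]]) = {q0, q1, q3, q4, q5, q6}, so the formula holds at q0.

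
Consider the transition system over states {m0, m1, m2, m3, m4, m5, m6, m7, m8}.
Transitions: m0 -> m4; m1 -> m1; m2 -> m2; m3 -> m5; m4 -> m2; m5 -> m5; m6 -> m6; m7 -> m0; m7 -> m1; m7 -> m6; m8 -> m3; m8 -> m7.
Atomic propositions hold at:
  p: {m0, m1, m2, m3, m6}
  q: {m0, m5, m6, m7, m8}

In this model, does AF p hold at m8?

Yes

AF p: least fixpoint, start Z0 = {m0, m1, m2, m3, m6}, add states with every successor in Z. Z1 = {m0, m1, m2, m3, m4, m6, m7}; Z2 = {m0, m1, m2, m3, m4, m6, m7, m8}; fixed.
Sat(AF p) = {m0, m1, m2, m3, m4, m6, m7, m8}
m8 ∈ Sat(AF p) = {m0, m1, m2, m3, m4, m6, m7, m8}, so the formula holds at m8.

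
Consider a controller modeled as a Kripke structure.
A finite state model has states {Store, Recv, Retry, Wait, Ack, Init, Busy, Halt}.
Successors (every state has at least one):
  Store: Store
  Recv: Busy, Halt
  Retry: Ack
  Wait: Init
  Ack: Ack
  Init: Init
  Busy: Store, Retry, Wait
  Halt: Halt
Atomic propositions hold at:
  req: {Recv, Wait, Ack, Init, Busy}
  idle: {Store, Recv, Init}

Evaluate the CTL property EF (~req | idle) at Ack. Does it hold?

No

Sat(~req) = {Store, Retry, Halt}
Sat(~req | idle) = {Store, Recv, Retry, Init, Halt}
EF (~req | idle): least fixpoint, start Z0 = {Store, Recv, Retry, Init, Halt}, add states with some successor in Z. Z1 = {Store, Recv, Retry, Wait, Init, Busy, Halt}; fixed.
Sat(EF (~req | idle)) = {Store, Recv, Retry, Wait, Init, Busy, Halt}
Ack ∉ Sat(EF (~req | idle)) = {Store, Recv, Retry, Wait, Init, Busy, Halt}, so the formula does not hold at Ack.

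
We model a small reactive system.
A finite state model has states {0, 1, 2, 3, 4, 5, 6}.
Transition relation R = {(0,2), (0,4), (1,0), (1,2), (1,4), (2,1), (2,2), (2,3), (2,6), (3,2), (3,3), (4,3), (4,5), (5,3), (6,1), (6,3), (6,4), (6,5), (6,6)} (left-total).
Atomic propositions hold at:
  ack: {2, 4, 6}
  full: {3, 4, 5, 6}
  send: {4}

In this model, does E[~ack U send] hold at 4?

Sat(~ack) = {0, 1, 3, 5}
E[~ack U send]: least fixpoint, start Z0 = Sat(send) = {4}, add states in Sat(~ack) with some successor in Z. Z1 = {0, 1, 4}; fixed.
Sat(E[~ack U send]) = {0, 1, 4}
4 ∈ Sat(E[~ack U send]) = {0, 1, 4}, so the formula holds at 4.

Yes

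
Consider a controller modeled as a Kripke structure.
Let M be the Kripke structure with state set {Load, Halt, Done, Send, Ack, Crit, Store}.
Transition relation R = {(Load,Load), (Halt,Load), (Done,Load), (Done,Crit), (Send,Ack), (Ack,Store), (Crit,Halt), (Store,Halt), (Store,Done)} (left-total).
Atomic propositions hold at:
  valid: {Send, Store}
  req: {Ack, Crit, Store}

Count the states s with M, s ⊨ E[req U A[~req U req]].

4

Sat(~req) = {Load, Halt, Done, Send}
A[~req U req]: least fixpoint, start Z0 = Sat(req) = {Ack, Crit, Store}, add states in Sat(~req) with every successor in Z. Z1 = {Send, Ack, Crit, Store}; fixed.
Sat(A[~req U req]) = {Send, Ack, Crit, Store}
E[req U A[~req U req]]: least fixpoint, start Z0 = Sat(A[~req U req]) = {Send, Ack, Crit, Store}, add states in Sat(req) with some successor in Z. Already a fixed point.
Sat(E[req U A[~req U req]]) = {Send, Ack, Crit, Store}
|Sat(E[req U A[~req U req]])| = |{Send, Ack, Crit, Store}| = 4.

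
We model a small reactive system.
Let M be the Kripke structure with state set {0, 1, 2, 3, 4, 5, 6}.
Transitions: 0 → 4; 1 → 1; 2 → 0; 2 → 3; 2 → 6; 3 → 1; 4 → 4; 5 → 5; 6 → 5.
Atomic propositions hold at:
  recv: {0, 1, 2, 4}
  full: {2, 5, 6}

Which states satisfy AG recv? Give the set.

{0, 1, 4}

AG recv: greatest fixpoint, start Z0 = {0, 1, 2, 4}, keep only states in Sat with every successor in Z. Z1 = {0, 1, 4}; fixed.
Sat(AG recv) = {0, 1, 4}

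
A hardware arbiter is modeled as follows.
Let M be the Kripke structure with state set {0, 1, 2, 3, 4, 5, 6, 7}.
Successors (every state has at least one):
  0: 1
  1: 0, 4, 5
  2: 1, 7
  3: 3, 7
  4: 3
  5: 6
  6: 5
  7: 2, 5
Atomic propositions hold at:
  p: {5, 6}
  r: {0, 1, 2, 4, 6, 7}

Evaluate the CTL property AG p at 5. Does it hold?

AG p: greatest fixpoint, start Z0 = {5, 6}, keep only states in Sat with every successor in Z. Already a fixed point.
Sat(AG p) = {5, 6}
5 ∈ Sat(AG p) = {5, 6}, so the formula holds at 5.

Yes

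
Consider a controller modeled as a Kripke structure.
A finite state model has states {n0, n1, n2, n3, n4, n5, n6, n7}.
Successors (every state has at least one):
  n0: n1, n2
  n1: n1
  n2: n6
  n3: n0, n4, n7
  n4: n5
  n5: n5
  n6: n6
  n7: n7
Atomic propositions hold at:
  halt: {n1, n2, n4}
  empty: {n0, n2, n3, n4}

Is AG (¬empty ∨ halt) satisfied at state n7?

Sat(¬empty) = {n1, n5, n6, n7}
Sat(¬empty ∨ halt) = {n1, n2, n4, n5, n6, n7}
AG (¬empty ∨ halt): greatest fixpoint, start Z0 = {n1, n2, n4, n5, n6, n7}, keep only states in Sat with every successor in Z. Already a fixed point.
Sat(AG (¬empty ∨ halt)) = {n1, n2, n4, n5, n6, n7}
n7 ∈ Sat(AG (¬empty ∨ halt)) = {n1, n2, n4, n5, n6, n7}, so the formula holds at n7.

Yes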